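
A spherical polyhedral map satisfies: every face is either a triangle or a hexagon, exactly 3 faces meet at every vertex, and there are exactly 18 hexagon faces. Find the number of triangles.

Let x be the number of triangles; then F = 18 + x.
Edge–face incidences: 2E = 6·18 + 3·x = 108 + 3x.
Every vertex has degree 3, so 3V = 2E.
Euler: V − E + F = 2 ⇒ (2E)/3 − E + (18 + x) = 2.
Multiply by 6: 2·(2E) − 3·(2E) + 6·(18 + x) = 12, i.e. 108 + 6x − (108 + 3x) = 12.
Collecting terms: 3x = 12, so x = 4.
Then 2E = 108 + 3·4 = 120, so E = 60, V = 2E/3 = 40, F = 18 + 4 = 22.

4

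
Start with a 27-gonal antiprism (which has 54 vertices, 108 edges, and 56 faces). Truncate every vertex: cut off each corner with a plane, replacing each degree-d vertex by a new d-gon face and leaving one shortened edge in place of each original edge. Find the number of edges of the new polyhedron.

324

Truncation replaces each original edge-end by a new vertex, so V′ = 2E = 216.
Each original edge survives, and each old vertex of degree d contributes d new edges; summing degrees gives Σd = 2E, so E′ = E + 2E = 3E = 324.
Each original face survives and each original vertex becomes one new face: F′ = F + V = 110.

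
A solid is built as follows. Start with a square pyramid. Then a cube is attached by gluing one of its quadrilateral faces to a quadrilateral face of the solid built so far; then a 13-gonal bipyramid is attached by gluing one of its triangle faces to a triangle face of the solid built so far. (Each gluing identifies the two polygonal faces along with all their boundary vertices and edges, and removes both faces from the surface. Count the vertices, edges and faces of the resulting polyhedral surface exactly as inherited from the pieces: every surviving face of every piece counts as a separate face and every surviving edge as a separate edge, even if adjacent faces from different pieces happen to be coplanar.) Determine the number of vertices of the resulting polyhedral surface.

A square pyramid: V=5, E=8, F=5.
Attach a cube (V=8, E=12, F=6) along a 4-gon: merge 4 vertices and 4 edges, delete both glued faces → V=9, E=16, F=9.
Attach a 13-gonal bipyramid (V=15, E=39, F=26) along a 3-gon: merge 3 vertices and 3 edges, delete both glued faces → V=21, E=52, F=33.
Check: V − E + F = 21 − 52 + 33 = 2.

21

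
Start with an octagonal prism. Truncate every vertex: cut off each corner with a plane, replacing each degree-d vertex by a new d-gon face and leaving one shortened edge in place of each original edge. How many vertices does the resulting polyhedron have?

The base solid has V = 16, E = 24, F = 10.
Truncation replaces each original edge-end by a new vertex, so V′ = 2E = 48.
Each original edge survives, and each old vertex of degree d contributes d new edges; summing degrees gives Σd = 2E, so E′ = E + 2E = 3E = 72.
Each original face survives and each original vertex becomes one new face: F′ = F + V = 26.

48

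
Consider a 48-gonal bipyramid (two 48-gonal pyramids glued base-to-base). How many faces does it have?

96

A bipyramid over an n-gon has 2n triangular faces and n + 2 vertices: V = 48 + 2 = 50, E = 3·48 = 144, F = 2·48 = 96.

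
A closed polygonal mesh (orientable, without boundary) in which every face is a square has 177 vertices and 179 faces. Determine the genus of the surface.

2

Every face is a square, so 2E = 4·179 = 716, giving E = 358.
χ = V − E + F = 177 − 358 + 179 = -2.
For a closed orientable surface χ = 2 − 2g, so g = (2 − (-2))/2 = 2.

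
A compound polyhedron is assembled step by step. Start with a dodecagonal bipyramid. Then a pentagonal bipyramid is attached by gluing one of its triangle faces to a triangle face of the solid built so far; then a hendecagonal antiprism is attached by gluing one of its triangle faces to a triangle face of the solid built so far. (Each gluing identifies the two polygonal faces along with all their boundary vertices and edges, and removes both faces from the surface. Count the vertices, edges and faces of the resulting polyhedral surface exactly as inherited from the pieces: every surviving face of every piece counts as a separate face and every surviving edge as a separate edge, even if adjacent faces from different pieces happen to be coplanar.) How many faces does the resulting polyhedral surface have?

54

A dodecagonal bipyramid: V=14, E=36, F=24.
Attach a pentagonal bipyramid (V=7, E=15, F=10) along a 3-gon: merge 3 vertices and 3 edges, delete both glued faces → V=18, E=48, F=32.
Attach a hendecagonal antiprism (V=22, E=44, F=24) along a 3-gon: merge 3 vertices and 3 edges, delete both glued faces → V=37, E=89, F=54.
Check: V − E + F = 37 − 89 + 54 = 2.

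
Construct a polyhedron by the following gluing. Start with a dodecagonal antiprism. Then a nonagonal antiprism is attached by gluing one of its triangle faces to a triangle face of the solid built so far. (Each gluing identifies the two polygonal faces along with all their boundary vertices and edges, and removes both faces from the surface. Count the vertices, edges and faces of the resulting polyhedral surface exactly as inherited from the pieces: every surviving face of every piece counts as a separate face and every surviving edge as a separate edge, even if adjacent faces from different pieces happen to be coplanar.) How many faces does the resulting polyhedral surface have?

44

A dodecagonal antiprism: V=24, E=48, F=26.
Attach a nonagonal antiprism (V=18, E=36, F=20) along a 3-gon: merge 3 vertices and 3 edges, delete both glued faces → V=39, E=81, F=44.
Check: V − E + F = 39 − 81 + 44 = 2.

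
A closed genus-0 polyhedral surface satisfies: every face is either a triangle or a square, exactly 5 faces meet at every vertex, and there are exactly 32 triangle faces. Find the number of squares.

Let x be the number of squares; then F = 32 + x.
Edge–face incidences: 2E = 3·32 + 4·x = 96 + 4x.
Every vertex has degree 5, so 5V = 2E.
Euler: V − E + F = 2 ⇒ (2E)/5 − E + (32 + x) = 2.
Multiply by 10: 2·(2E) − 5·(2E) + 10·(32 + x) = 20, i.e. 320 + 10x − 3·(96 + 4x) = 20.
Collecting terms: −2x + 32 = 20, so −2x = −12, so x = 6.
Then 2E = 96 + 4·6 = 120, so E = 60, V = 2E/5 = 24, F = 32 + 6 = 38.

6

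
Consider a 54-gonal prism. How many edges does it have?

A prism on an n-gon has two n-gon bases and n rectangular sides: V = 2·54 = 108, E = 3·54 = 162, F = 54 + 2 = 56.

162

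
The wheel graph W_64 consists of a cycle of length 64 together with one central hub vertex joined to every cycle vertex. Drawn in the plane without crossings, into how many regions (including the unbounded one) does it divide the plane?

W_64 has V = 64 + 1 = 65 vertices and E = 2·64 = 128 edges.
By Euler's formula F = 2 − V + E = 2 − 65 + 128 = 65.

65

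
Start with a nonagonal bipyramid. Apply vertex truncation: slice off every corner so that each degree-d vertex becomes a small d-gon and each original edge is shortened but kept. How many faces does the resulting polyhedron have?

29

The base solid has V = 11, E = 27, F = 18.
Truncation replaces each original edge-end by a new vertex, so V′ = 2E = 54.
Each original edge survives, and each old vertex of degree d contributes d new edges; summing degrees gives Σd = 2E, so E′ = E + 2E = 3E = 81.
Each original face survives and each original vertex becomes one new face: F′ = F + V = 29.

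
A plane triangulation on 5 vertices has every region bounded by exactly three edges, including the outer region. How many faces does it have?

6

In a plane triangulation 3F = 2E and V − E + F = 2, so F = 2V − 4 = 2·5 − 4 = 6.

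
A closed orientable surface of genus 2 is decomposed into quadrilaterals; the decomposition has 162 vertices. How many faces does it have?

164

χ = 2 − 2·2 = -2, and every face is a square so 4F = 2E.
V − E + F = -2 with E = 4F/2 gives 162 − (4/2 − 1)·F = -2, so F = 164 and E = 328.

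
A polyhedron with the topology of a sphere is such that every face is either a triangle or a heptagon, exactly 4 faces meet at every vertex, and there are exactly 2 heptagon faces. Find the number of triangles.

14

Let x be the number of triangles; then F = 2 + x.
Edge–face incidences: 2E = 7·2 + 3·x = 14 + 3x.
Every vertex has degree 4, so 4V = 2E.
Euler: V − E + F = 2 ⇒ (2E)/4 − E + (2 + x) = 2.
Multiply by 8: 2·(2E) − 4·(2E) + 8·(2 + x) = 16, i.e. 16 + 8x − 2·(14 + 3x) = 16.
Collecting terms: 2x − 12 = 16, so 2x = 28, so x = 14.
Then 2E = 14 + 3·14 = 56, so E = 28, V = 2E/4 = 14, F = 2 + 14 = 16.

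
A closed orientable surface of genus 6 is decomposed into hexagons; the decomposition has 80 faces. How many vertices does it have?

χ = 2 − 2·6 = -10, and every face is a hexagon so 6F = 2E.
E = 6·80/2 = 240. Then V = -10 + E − F = -10 + 240 − 80 = 150.

150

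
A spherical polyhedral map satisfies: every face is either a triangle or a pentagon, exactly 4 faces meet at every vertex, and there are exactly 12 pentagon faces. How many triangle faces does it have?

Let x be the number of triangles; then F = 12 + x.
Edge–face incidences: 2E = 5·12 + 3·x = 60 + 3x.
Every vertex has degree 4, so 4V = 2E.
Euler: V − E + F = 2 ⇒ (2E)/4 − E + (12 + x) = 2.
Multiply by 8: 2·(2E) − 4·(2E) + 8·(12 + x) = 16, i.e. 96 + 8x − 2·(60 + 3x) = 16.
Collecting terms: 2x − 24 = 16, so 2x = 40, so x = 20.
Then 2E = 60 + 3·20 = 120, so E = 60, V = 2E/4 = 30, F = 12 + 20 = 32.

20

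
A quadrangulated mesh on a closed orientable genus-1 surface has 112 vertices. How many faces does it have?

χ = 2 − 2·1 = 0, and every face is a square so 4F = 2E.
V − E + F = 0 with E = 4F/2 gives 112 − (4/2 − 1)·F = 0, so F = 112 and E = 224.

112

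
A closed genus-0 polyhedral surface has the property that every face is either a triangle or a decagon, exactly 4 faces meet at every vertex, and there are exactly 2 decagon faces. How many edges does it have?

40

Let x be the number of triangles; then F = 2 + x.
Edge–face incidences: 2E = 10·2 + 3·x = 20 + 3x.
Every vertex has degree 4, so 4V = 2E.
Euler: V − E + F = 2 ⇒ (2E)/4 − E + (2 + x) = 2.
Multiply by 8: 2·(2E) − 4·(2E) + 8·(2 + x) = 16, i.e. 16 + 8x − 2·(20 + 3x) = 16.
Collecting terms: 2x − 24 = 16, so 2x = 40, so x = 20.
Then 2E = 20 + 3·20 = 80, so E = 40, V = 2E/4 = 20, F = 2 + 20 = 22.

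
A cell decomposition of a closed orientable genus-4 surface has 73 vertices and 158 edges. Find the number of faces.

79

For a closed orientable surface of genus 4, χ = 2 − 2·4 = -6.
F = -6 − V + E = -6 − 73 + 158 = 79.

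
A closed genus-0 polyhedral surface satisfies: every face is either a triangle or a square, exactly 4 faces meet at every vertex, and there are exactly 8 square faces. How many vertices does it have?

Let x be the number of triangles; then F = 8 + x.
Edge–face incidences: 2E = 4·8 + 3·x = 32 + 3x.
Every vertex has degree 4, so 4V = 2E.
Euler: V − E + F = 2 ⇒ (2E)/4 − E + (8 + x) = 2.
Multiply by 8: 2·(2E) − 4·(2E) + 8·(8 + x) = 16, i.e. 64 + 8x − 2·(32 + 3x) = 16.
Collecting terms: 2x = 16, so x = 8.
Then 2E = 32 + 3·8 = 56, so E = 28, V = 2E/4 = 14, F = 8 + 8 = 16.

14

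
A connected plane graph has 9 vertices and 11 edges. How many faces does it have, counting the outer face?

4

Euler's formula for a connected plane graph: V − E + F = 2, so F = 2 − 9 + 11 = 4.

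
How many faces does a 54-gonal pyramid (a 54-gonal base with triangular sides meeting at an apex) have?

A pyramid on an n-gon base has one n-gon and n triangles: V = 54 + 1 = 55, E = 2·54 = 108, F = 54 + 1 = 55.

55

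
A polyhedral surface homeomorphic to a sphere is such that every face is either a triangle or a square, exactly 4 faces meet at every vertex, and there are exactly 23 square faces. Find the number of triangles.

8

Let x be the number of triangles; then F = 23 + x.
Edge–face incidences: 2E = 4·23 + 3·x = 92 + 3x.
Every vertex has degree 4, so 4V = 2E.
Euler: V − E + F = 2 ⇒ (2E)/4 − E + (23 + x) = 2.
Multiply by 8: 2·(2E) − 4·(2E) + 8·(23 + x) = 16, i.e. 184 + 8x − 2·(92 + 3x) = 16.
Collecting terms: 2x = 16, so x = 8.
Then 2E = 92 + 3·8 = 116, so E = 58, V = 2E/4 = 29, F = 23 + 8 = 31.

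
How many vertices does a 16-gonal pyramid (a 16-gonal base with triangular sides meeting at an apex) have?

17

A pyramid on an n-gon base has one n-gon and n triangles: V = 16 + 1 = 17, E = 2·16 = 32, F = 16 + 1 = 17.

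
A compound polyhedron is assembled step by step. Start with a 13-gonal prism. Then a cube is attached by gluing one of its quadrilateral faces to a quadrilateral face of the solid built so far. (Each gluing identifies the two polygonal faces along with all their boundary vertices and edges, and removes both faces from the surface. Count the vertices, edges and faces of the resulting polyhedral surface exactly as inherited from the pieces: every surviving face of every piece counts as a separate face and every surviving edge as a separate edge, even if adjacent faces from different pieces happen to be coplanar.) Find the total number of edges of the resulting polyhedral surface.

A 13-gonal prism: V=26, E=39, F=15.
Attach a cube (V=8, E=12, F=6) along a 4-gon: merge 4 vertices and 4 edges, delete both glued faces → V=30, E=47, F=19.
Check: V − E + F = 30 − 47 + 19 = 2.

47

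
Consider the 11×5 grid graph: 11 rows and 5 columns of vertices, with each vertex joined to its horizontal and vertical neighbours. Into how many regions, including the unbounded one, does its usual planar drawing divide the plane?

The grid has V = 11·5 = 55 vertices and E = 11·4 + 5·10 = 94 edges.
F = 2 − V + E = 2 − 55 + 94 = 41.

41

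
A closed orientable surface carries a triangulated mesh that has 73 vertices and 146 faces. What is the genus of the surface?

Every face is a triangle, so 2E = 3·146 = 438, giving E = 219.
χ = V − E + F = 73 − 219 + 146 = 0.
For a closed orientable surface χ = 2 − 2g, so g = (2 − (0))/2 = 1.

1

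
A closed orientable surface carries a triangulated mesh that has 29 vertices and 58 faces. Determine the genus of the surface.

Every face is a triangle, so 2E = 3·58 = 174, giving E = 87.
χ = V − E + F = 29 − 87 + 58 = 0.
For a closed orientable surface χ = 2 − 2g, so g = (2 − (0))/2 = 1.

1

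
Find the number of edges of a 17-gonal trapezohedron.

68

The n-trapezohedron (dual of the n-antiprism) has V = 2·17 + 2 = 36, E = 4·17 = 68, F = 2·17 = 34.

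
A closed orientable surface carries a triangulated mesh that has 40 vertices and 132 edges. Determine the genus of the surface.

Every face is a triangle and each edge borders two faces, so 3F = 2·132, giving F = 88.
χ = V − E + F = 40 − 132 + 88 = -4.
For a closed orientable surface χ = 2 − 2g, so g = (2 − (-4))/2 = 3.

3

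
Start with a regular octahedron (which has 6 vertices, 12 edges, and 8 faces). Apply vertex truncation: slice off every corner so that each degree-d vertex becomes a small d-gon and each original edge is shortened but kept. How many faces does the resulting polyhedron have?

Truncation replaces each original edge-end by a new vertex, so V′ = 2E = 24.
Each original edge survives, and each old vertex of degree d contributes d new edges; summing degrees gives Σd = 2E, so E′ = E + 2E = 3E = 36.
Each original face survives and each original vertex becomes one new face: F′ = F + V = 14.

14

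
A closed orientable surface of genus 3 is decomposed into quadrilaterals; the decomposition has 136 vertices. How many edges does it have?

280

χ = 2 − 2·3 = -4, and every face is a square so 4F = 2E.
V − E + F = -4 with E = 4F/2 gives 136 − (4/2 − 1)·F = -4, so F = 140 and E = 280.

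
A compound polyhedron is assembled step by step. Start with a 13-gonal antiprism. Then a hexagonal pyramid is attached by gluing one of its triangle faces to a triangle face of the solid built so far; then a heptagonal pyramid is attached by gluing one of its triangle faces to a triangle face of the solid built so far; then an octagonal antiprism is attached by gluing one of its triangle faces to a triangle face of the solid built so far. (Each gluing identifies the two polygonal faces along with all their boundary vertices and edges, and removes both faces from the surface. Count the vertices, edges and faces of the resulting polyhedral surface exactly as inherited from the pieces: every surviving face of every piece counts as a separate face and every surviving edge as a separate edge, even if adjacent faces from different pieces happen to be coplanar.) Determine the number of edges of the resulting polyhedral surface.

101

A 13-gonal antiprism: V=26, E=52, F=28.
Attach a hexagonal pyramid (V=7, E=12, F=7) along a 3-gon: merge 3 vertices and 3 edges, delete both glued faces → V=30, E=61, F=33.
Attach a heptagonal pyramid (V=8, E=14, F=8) along a 3-gon: merge 3 vertices and 3 edges, delete both glued faces → V=35, E=72, F=39.
Attach an octagonal antiprism (V=16, E=32, F=18) along a 3-gon: merge 3 vertices and 3 edges, delete both glued faces → V=48, E=101, F=55.
Check: V − E + F = 48 − 101 + 55 = 2.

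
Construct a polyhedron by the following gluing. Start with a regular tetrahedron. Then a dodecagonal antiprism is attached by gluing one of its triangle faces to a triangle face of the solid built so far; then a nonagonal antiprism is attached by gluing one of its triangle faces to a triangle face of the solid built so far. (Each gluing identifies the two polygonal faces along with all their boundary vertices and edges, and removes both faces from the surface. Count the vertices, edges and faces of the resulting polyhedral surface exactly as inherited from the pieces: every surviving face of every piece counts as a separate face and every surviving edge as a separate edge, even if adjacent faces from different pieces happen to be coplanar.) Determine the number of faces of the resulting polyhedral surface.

46

A regular tetrahedron: V=4, E=6, F=4.
Attach a dodecagonal antiprism (V=24, E=48, F=26) along a 3-gon: merge 3 vertices and 3 edges, delete both glued faces → V=25, E=51, F=28.
Attach a nonagonal antiprism (V=18, E=36, F=20) along a 3-gon: merge 3 vertices and 3 edges, delete both glued faces → V=40, E=84, F=46.
Check: V − E + F = 40 − 84 + 46 = 2.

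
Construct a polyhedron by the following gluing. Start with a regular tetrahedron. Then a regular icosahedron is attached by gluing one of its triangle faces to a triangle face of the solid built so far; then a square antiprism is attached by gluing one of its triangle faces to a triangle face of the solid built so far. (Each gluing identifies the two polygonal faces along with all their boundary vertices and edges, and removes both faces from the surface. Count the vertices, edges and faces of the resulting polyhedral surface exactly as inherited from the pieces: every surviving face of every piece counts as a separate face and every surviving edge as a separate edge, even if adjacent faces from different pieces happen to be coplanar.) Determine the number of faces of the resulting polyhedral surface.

A regular tetrahedron: V=4, E=6, F=4.
Attach a regular icosahedron (V=12, E=30, F=20) along a 3-gon: merge 3 vertices and 3 edges, delete both glued faces → V=13, E=33, F=22.
Attach a square antiprism (V=8, E=16, F=10) along a 3-gon: merge 3 vertices and 3 edges, delete both glued faces → V=18, E=46, F=30.
Check: V − E + F = 18 − 46 + 30 = 2.

30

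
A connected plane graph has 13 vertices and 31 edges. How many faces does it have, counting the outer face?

Euler's formula for a connected plane graph: V − E + F = 2, so F = 2 − 13 + 31 = 20.

20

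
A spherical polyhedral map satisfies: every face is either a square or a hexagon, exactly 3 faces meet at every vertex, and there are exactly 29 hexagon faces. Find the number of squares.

6

Let x be the number of squares; then F = 29 + x.
Edge–face incidences: 2E = 6·29 + 4·x = 174 + 4x.
Every vertex has degree 3, so 3V = 2E.
Euler: V − E + F = 2 ⇒ (2E)/3 − E + (29 + x) = 2.
Multiply by 6: 2·(2E) − 3·(2E) + 6·(29 + x) = 12, i.e. 174 + 6x − (174 + 4x) = 12.
Collecting terms: 2x = 12, so x = 6.
Then 2E = 174 + 4·6 = 198, so E = 99, V = 2E/3 = 66, F = 29 + 6 = 35.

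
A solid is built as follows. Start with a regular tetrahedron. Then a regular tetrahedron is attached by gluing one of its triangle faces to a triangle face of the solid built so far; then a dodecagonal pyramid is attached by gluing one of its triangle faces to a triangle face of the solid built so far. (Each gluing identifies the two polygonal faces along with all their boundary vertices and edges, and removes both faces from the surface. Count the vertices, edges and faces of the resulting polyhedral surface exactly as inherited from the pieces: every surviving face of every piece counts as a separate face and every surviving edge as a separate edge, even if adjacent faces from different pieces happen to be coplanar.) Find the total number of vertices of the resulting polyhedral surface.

A regular tetrahedron: V=4, E=6, F=4.
Attach a regular tetrahedron (V=4, E=6, F=4) along a 3-gon: merge 3 vertices and 3 edges, delete both glued faces → V=5, E=9, F=6.
Attach a dodecagonal pyramid (V=13, E=24, F=13) along a 3-gon: merge 3 vertices and 3 edges, delete both glued faces → V=15, E=30, F=17.
Check: V − E + F = 15 − 30 + 17 = 2.

15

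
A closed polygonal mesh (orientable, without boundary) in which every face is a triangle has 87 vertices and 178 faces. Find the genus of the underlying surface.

2

Every face is a triangle, so 2E = 3·178 = 534, giving E = 267.
χ = V − E + F = 87 − 267 + 178 = -2.
For a closed orientable surface χ = 2 − 2g, so g = (2 − (-2))/2 = 2.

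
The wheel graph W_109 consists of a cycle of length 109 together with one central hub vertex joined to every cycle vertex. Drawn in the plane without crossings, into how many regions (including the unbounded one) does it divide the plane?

W_109 has V = 109 + 1 = 110 vertices and E = 2·109 = 218 edges.
By Euler's formula F = 2 − V + E = 2 − 110 + 218 = 110.

110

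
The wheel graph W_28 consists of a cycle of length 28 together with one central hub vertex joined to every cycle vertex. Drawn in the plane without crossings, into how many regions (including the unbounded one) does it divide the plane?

29

W_28 has V = 28 + 1 = 29 vertices and E = 2·28 = 56 edges.
By Euler's formula F = 2 − V + E = 2 − 29 + 56 = 29.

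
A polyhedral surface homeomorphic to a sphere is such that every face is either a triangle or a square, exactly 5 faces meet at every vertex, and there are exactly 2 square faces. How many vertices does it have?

Let x be the number of triangles; then F = 2 + x.
Edge–face incidences: 2E = 4·2 + 3·x = 8 + 3x.
Every vertex has degree 5, so 5V = 2E.
Euler: V − E + F = 2 ⇒ (2E)/5 − E + (2 + x) = 2.
Multiply by 10: 2·(2E) − 5·(2E) + 10·(2 + x) = 20, i.e. 20 + 10x − 3·(8 + 3x) = 20.
Collecting terms: x − 4 = 20, so x = 24.
Then 2E = 8 + 3·24 = 80, so E = 40, V = 2E/5 = 16, F = 2 + 24 = 26.

16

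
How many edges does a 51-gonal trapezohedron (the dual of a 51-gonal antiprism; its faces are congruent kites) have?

204

The n-trapezohedron (dual of the n-antiprism) has V = 2·51 + 2 = 104, E = 4·51 = 204, F = 2·51 = 102.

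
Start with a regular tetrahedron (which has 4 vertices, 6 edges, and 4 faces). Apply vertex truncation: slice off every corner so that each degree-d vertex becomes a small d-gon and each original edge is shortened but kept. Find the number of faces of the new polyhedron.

Truncation replaces each original edge-end by a new vertex, so V′ = 2E = 12.
Each original edge survives, and each old vertex of degree d contributes d new edges; summing degrees gives Σd = 2E, so E′ = E + 2E = 3E = 18.
Each original face survives and each original vertex becomes one new face: F′ = F + V = 8.

8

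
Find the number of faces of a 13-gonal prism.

15

A prism on an n-gon has two n-gon bases and n rectangular sides: V = 2·13 = 26, E = 3·13 = 39, F = 13 + 2 = 15.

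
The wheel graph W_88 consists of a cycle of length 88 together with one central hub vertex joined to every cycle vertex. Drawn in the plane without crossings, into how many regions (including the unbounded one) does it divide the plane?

89

W_88 has V = 88 + 1 = 89 vertices and E = 2·88 = 176 edges.
By Euler's formula F = 2 − V + E = 2 − 89 + 176 = 89.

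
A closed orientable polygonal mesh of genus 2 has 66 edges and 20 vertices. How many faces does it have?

For a closed orientable surface of genus 2, χ = 2 − 2·2 = -2.
F = -2 − V + E = -2 − 20 + 66 = 44.

44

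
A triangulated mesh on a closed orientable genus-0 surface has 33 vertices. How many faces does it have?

χ = 2 − 2·0 = 2, and every face is a triangle so 3F = 2E.
V − E + F = 2 with E = 3F/2 gives 33 − (3/2 − 1)·F = 2, so F = 62 and E = 93.

62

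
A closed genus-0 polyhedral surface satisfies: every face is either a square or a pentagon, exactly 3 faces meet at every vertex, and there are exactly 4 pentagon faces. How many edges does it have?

Let x be the number of squares; then F = 4 + x.
Edge–face incidences: 2E = 5·4 + 4·x = 20 + 4x.
Every vertex has degree 3, so 3V = 2E.
Euler: V − E + F = 2 ⇒ (2E)/3 − E + (4 + x) = 2.
Multiply by 6: 2·(2E) − 3·(2E) + 6·(4 + x) = 12, i.e. 24 + 6x − (20 + 4x) = 12.
Collecting terms: 2x + 4 = 12, so 2x = 8, so x = 4.
Then 2E = 20 + 4·4 = 36, so E = 18, V = 2E/3 = 12, F = 4 + 4 = 8.

18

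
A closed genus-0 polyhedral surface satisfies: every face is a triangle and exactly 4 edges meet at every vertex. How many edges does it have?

12

Each face has 3 edges and each edge borders two faces, so 2E = 3F.
Each vertex has degree 4, so 4V = 2E and hence V = 3F/4.
Euler: V − E + F = 2 ⇒ (3F/4) − (3F/2) + F = 2.
Multiply by 8: (6 − 12 + 8)F = 16, i.e. 2F = 16.
So F = 8, E = 3·8/2 = 12, V = 3·8/4 = 6.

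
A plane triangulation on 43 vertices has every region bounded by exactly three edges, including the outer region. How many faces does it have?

In a plane triangulation 3F = 2E and V − E + F = 2, so F = 2V − 4 = 2·43 − 4 = 82.

82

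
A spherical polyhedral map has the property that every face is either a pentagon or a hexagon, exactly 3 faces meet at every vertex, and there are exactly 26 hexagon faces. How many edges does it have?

108

Let x be the number of pentagons; then F = 26 + x.
Edge–face incidences: 2E = 6·26 + 5·x = 156 + 5x.
Every vertex has degree 3, so 3V = 2E.
Euler: V − E + F = 2 ⇒ (2E)/3 − E + (26 + x) = 2.
Multiply by 6: 2·(2E) − 3·(2E) + 6·(26 + x) = 12, i.e. 156 + 6x − (156 + 5x) = 12.
Collecting terms: x = 12.
Then 2E = 156 + 5·12 = 216, so E = 108, V = 2E/3 = 72, F = 26 + 12 = 38.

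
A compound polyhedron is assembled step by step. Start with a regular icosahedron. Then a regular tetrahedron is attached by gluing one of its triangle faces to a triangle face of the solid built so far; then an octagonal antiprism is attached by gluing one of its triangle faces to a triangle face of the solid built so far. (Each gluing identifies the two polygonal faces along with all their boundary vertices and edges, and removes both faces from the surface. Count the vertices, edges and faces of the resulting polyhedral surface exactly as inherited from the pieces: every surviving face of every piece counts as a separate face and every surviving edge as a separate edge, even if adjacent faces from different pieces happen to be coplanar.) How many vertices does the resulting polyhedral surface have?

26

A regular icosahedron: V=12, E=30, F=20.
Attach a regular tetrahedron (V=4, E=6, F=4) along a 3-gon: merge 3 vertices and 3 edges, delete both glued faces → V=13, E=33, F=22.
Attach an octagonal antiprism (V=16, E=32, F=18) along a 3-gon: merge 3 vertices and 3 edges, delete both glued faces → V=26, E=62, F=38.
Check: V − E + F = 26 − 62 + 38 = 2.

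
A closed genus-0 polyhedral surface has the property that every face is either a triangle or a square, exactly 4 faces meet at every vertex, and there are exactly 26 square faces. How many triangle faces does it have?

8

Let x be the number of triangles; then F = 26 + x.
Edge–face incidences: 2E = 4·26 + 3·x = 104 + 3x.
Every vertex has degree 4, so 4V = 2E.
Euler: V − E + F = 2 ⇒ (2E)/4 − E + (26 + x) = 2.
Multiply by 8: 2·(2E) − 4·(2E) + 8·(26 + x) = 16, i.e. 208 + 8x − 2·(104 + 3x) = 16.
Collecting terms: 2x = 16, so x = 8.
Then 2E = 104 + 3·8 = 128, so E = 64, V = 2E/4 = 32, F = 26 + 8 = 34.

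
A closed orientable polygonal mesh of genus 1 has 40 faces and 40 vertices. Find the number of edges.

For a closed orientable surface of genus 1, χ = 2 − 2·1 = 0.
E = V + F − (0) = 40 + 40 − (0) = 80.

80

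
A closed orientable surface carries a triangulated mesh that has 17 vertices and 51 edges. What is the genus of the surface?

Every face is a triangle and each edge borders two faces, so 3F = 2·51, giving F = 34.
χ = V − E + F = 17 − 51 + 34 = 0.
For a closed orientable surface χ = 2 − 2g, so g = (2 − (0))/2 = 1.

1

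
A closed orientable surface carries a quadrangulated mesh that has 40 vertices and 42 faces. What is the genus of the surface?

2

Every face is a square, so 2E = 4·42 = 168, giving E = 84.
χ = V − E + F = 40 − 84 + 42 = -2.
For a closed orientable surface χ = 2 − 2g, so g = (2 − (-2))/2 = 2.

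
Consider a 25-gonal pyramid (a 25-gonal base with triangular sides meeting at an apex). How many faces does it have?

A pyramid on an n-gon base has one n-gon and n triangles: V = 25 + 1 = 26, E = 2·25 = 50, F = 25 + 1 = 26.
Check: V − E + F = 26 − 50 + 26 = 2.

26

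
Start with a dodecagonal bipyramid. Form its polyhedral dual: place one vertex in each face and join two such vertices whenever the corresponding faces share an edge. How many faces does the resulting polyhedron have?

14

The base solid has V = 14, E = 36, F = 24.
The dual swaps V and F and preserves E: V′ = F = 24, E′ = E = 36, F′ = V = 14.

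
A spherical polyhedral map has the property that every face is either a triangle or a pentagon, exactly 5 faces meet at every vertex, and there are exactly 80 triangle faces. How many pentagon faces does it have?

Let x be the number of pentagons; then F = 80 + x.
Edge–face incidences: 2E = 3·80 + 5·x = 240 + 5x.
Every vertex has degree 5, so 5V = 2E.
Euler: V − E + F = 2 ⇒ (2E)/5 − E + (80 + x) = 2.
Multiply by 10: 2·(2E) − 5·(2E) + 10·(80 + x) = 20, i.e. 800 + 10x − 3·(240 + 5x) = 20.
Collecting terms: −5x + 80 = 20, so −5x = −60, so x = 12.
Then 2E = 240 + 5·12 = 300, so E = 150, V = 2E/5 = 60, F = 80 + 12 = 92.

12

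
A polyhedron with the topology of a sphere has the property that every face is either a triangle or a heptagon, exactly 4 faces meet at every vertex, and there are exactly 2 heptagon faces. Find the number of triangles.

Let x be the number of triangles; then F = 2 + x.
Edge–face incidences: 2E = 7·2 + 3·x = 14 + 3x.
Every vertex has degree 4, so 4V = 2E.
Euler: V − E + F = 2 ⇒ (2E)/4 − E + (2 + x) = 2.
Multiply by 8: 2·(2E) − 4·(2E) + 8·(2 + x) = 16, i.e. 16 + 8x − 2·(14 + 3x) = 16.
Collecting terms: 2x − 12 = 16, so 2x = 28, so x = 14.
Then 2E = 14 + 3·14 = 56, so E = 28, V = 2E/4 = 14, F = 2 + 14 = 16.

14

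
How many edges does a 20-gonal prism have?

60

A prism on an n-gon has two n-gon bases and n rectangular sides: V = 2·20 = 40, E = 3·20 = 60, F = 20 + 2 = 22.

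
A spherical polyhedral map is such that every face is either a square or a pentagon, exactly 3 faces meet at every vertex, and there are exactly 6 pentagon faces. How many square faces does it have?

3

Let x be the number of squares; then F = 6 + x.
Edge–face incidences: 2E = 5·6 + 4·x = 30 + 4x.
Every vertex has degree 3, so 3V = 2E.
Euler: V − E + F = 2 ⇒ (2E)/3 − E + (6 + x) = 2.
Multiply by 6: 2·(2E) − 3·(2E) + 6·(6 + x) = 12, i.e. 36 + 6x − (30 + 4x) = 12.
Collecting terms: 2x + 6 = 12, so 2x = 6, so x = 3.
Then 2E = 30 + 4·3 = 42, so E = 21, V = 2E/3 = 14, F = 6 + 3 = 9.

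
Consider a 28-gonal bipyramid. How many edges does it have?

84

A bipyramid over an n-gon has 2n triangular faces and n + 2 vertices: V = 28 + 2 = 30, E = 3·28 = 84, F = 2·28 = 56.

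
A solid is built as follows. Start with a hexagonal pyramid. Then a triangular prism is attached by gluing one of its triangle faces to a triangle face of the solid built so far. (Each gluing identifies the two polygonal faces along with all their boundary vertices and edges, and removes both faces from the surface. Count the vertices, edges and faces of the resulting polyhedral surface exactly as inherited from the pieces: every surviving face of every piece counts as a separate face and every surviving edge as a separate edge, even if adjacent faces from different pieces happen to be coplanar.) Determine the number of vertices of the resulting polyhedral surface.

10

A hexagonal pyramid: V=7, E=12, F=7.
Attach a triangular prism (V=6, E=9, F=5) along a 3-gon: merge 3 vertices and 3 edges, delete both glued faces → V=10, E=18, F=10.
Check: V − E + F = 10 − 18 + 10 = 2.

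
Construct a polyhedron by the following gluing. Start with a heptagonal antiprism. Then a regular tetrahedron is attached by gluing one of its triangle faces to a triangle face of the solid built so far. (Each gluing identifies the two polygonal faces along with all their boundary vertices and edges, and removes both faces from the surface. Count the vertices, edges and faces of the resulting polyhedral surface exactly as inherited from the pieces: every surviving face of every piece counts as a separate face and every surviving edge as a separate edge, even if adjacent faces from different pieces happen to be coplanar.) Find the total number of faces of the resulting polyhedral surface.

A heptagonal antiprism: V=14, E=28, F=16.
Attach a regular tetrahedron (V=4, E=6, F=4) along a 3-gon: merge 3 vertices and 3 edges, delete both glued faces → V=15, E=31, F=18.
Check: V − E + F = 15 − 31 + 18 = 2.

18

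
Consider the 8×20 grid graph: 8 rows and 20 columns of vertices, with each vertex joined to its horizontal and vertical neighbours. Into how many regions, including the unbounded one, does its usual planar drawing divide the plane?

The grid has V = 8·20 = 160 vertices and E = 8·19 + 20·7 = 292 edges.
F = 2 − V + E = 2 − 160 + 292 = 134.

134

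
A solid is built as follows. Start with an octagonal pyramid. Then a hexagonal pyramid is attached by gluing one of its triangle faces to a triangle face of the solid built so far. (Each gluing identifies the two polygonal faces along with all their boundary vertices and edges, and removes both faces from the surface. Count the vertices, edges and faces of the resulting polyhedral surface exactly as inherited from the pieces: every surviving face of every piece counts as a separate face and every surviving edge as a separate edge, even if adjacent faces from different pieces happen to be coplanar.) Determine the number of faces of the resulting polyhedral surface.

An octagonal pyramid: V=9, E=16, F=9.
Attach a hexagonal pyramid (V=7, E=12, F=7) along a 3-gon: merge 3 vertices and 3 edges, delete both glued faces → V=13, E=25, F=14.
Check: V − E + F = 13 − 25 + 14 = 2.

14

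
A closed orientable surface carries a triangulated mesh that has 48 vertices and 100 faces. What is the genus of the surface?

Every face is a triangle, so 2E = 3·100 = 300, giving E = 150.
χ = V − E + F = 48 − 150 + 100 = -2.
For a closed orientable surface χ = 2 − 2g, so g = (2 − (-2))/2 = 2.

2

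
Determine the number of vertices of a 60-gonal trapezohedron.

The n-trapezohedron (dual of the n-antiprism) has V = 2·60 + 2 = 122, E = 4·60 = 240, F = 2·60 = 120.

122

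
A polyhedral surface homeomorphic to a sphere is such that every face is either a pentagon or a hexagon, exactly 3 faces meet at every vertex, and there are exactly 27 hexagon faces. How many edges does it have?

111

Let x be the number of pentagons; then F = 27 + x.
Edge–face incidences: 2E = 6·27 + 5·x = 162 + 5x.
Every vertex has degree 3, so 3V = 2E.
Euler: V − E + F = 2 ⇒ (2E)/3 − E + (27 + x) = 2.
Multiply by 6: 2·(2E) − 3·(2E) + 6·(27 + x) = 12, i.e. 162 + 6x − (162 + 5x) = 12.
Collecting terms: x = 12.
Then 2E = 162 + 5·12 = 222, so E = 111, V = 2E/3 = 74, F = 27 + 12 = 39.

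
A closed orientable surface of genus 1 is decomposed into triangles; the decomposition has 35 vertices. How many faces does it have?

χ = 2 − 2·1 = 0, and every face is a triangle so 3F = 2E.
V − E + F = 0 with E = 3F/2 gives 35 − (3/2 − 1)·F = 0, so F = 70 and E = 105.

70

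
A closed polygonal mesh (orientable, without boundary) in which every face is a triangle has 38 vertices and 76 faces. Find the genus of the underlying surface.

Every face is a triangle, so 2E = 3·76 = 228, giving E = 114.
χ = V − E + F = 38 − 114 + 76 = 0.
For a closed orientable surface χ = 2 − 2g, so g = (2 − (0))/2 = 1.

1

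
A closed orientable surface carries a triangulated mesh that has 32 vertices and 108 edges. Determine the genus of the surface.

3

Every face is a triangle and each edge borders two faces, so 3F = 2·108, giving F = 72.
χ = V − E + F = 32 − 108 + 72 = -4.
For a closed orientable surface χ = 2 − 2g, so g = (2 − (-4))/2 = 3.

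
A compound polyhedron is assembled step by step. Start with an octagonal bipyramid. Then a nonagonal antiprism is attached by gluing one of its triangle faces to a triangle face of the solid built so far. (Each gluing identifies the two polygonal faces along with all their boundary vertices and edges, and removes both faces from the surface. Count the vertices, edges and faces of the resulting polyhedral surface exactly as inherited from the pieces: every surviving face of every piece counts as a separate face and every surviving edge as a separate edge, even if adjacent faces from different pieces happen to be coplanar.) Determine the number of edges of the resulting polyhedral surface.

57

An octagonal bipyramid: V=10, E=24, F=16.
Attach a nonagonal antiprism (V=18, E=36, F=20) along a 3-gon: merge 3 vertices and 3 edges, delete both glued faces → V=25, E=57, F=34.
Check: V − E + F = 25 − 57 + 34 = 2.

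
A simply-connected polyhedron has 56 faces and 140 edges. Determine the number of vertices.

Here V − E + F = 2.
V = 2 + E − F = 2 + 140 − 56 = 86.

86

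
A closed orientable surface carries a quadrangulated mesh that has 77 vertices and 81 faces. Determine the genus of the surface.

3

Every face is a square, so 2E = 4·81 = 324, giving E = 162.
χ = V − E + F = 77 − 162 + 81 = -4.
For a closed orientable surface χ = 2 − 2g, so g = (2 − (-4))/2 = 3.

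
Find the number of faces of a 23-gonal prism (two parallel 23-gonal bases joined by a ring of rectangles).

25

A prism on an n-gon has two n-gon bases and n rectangular sides: V = 2·23 = 46, E = 3·23 = 69, F = 23 + 2 = 25.
Check: V − E + F = 46 − 69 + 25 = 2.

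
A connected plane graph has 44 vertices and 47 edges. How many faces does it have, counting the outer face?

Euler's formula for a connected plane graph: V − E + F = 2, so F = 2 − 44 + 47 = 5.

5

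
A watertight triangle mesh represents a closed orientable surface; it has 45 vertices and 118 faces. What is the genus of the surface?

Every face is a triangle, so 2E = 3·118 = 354, giving E = 177.
χ = V − E + F = 45 − 177 + 118 = -14.
For a closed orientable surface χ = 2 − 2g, so g = (2 − (-14))/2 = 8.

8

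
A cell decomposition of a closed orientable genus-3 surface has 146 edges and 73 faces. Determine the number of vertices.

For a closed orientable surface of genus 3, χ = 2 − 2·3 = -4.
V = -4 + E − F = -4 + 146 − 73 = 69.

69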